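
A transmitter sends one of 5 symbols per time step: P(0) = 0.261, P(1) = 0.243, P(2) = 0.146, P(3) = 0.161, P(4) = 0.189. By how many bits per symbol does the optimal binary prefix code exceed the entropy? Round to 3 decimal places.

Entropy H = −Σ p log₂ p ≈ 2.2855 bits.
Huffman merges: 73/500+161/1000→307/1000; 189/1000+243/1000→54/125; 261/1000+307/1000→71/125; 54/125+71/125→1. L = 2307/1000 ≈ 2.3070.
L − H = 2.3070 − 2.2855 = 0.021 bits.

0.021 bits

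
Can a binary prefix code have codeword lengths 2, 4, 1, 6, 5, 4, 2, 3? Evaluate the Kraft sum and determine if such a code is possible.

With common denominator 2^6 = 64: Σ 2^(−ℓᵢ) = 16/64 + 4/64 + 32/64 + 1/64 + 2/64 + 4/64 + 16/64 + 8/64 = 83/64 = 1.296875.
Kraft's inequality requires Σ ≤ 1; here Σ = 1.296875 > 1, so no such prefix code exists.

1.296875; no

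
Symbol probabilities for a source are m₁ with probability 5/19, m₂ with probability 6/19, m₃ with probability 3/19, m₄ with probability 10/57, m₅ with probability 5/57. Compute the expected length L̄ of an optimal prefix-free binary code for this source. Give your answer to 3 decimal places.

Repeatedly combine the two least-probable nodes; the expected code length is the sum of the merged weights.
merge 5/57 + 3/19 → 14/57
merge 10/57 + 14/57 → 8/19
merge 5/19 + 6/19 → 11/19
merge 8/19 + 11/19 → 1
L = 14/57 + 8/19 + 11/19 + 1 = 128/57 ≈ 2.246 bits/symbol.

2.246 bits/symbol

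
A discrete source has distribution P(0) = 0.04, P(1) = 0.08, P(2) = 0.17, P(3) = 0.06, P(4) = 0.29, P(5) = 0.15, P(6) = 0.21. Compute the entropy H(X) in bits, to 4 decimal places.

2.5567 bits

H = −Σ pᵢ log₂ pᵢ.
−0.04·log₂(0.04) = 0.1858
−0.08·log₂(0.08) = 0.2915
−0.17·log₂(0.17) = 0.4346
−0.06·log₂(0.06) = 0.2435
−0.29·log₂(0.29) = 0.5179
−0.15·log₂(0.15) = 0.4105
−0.21·log₂(0.21) = 0.4728
Sum ≈ 2.5567 → 2.5567 bits.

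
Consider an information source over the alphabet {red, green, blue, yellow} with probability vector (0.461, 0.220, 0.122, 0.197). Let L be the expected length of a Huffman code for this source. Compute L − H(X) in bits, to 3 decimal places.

0.030 bits

Entropy H = −Σ p log₂ p ≈ 1.8276 bits.
Huffman merges: 61/500+197/1000→319/1000; 11/50+319/1000→539/1000; 461/1000+539/1000→1. L = 929/500 ≈ 1.8580.
L − H = 1.8580 − 1.8276 = 0.030 bits.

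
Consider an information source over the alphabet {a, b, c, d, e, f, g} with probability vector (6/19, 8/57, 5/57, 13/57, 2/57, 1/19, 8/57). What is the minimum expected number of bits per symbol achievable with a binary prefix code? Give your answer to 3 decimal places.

Repeatedly combine the two least-probable nodes; the expected code length is the sum of the merged weights.
merge 2/57 + 1/19 → 5/57
merge 5/57 + 5/57 → 10/57
merge 8/57 + 8/57 → 16/57
merge 10/57 + 13/57 → 23/57
merge 16/57 + 6/19 → 34/57
merge 23/57 + 34/57 → 1
L = 5/57 + 10/57 + 16/57 + 23/57 + 34/57 + 1 = 145/57 ≈ 2.544 bits/symbol.

2.544 bits/symbol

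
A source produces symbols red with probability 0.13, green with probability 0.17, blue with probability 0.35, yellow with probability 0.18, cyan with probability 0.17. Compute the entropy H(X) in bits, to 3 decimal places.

2.227 bits

H = −Σ pᵢ log₂ pᵢ.
−0.13·log₂(0.13) = 0.3826
−0.17·log₂(0.17) = 0.4346
−0.35·log₂(0.35) = 0.5301
−0.18·log₂(0.18) = 0.4453
−0.17·log₂(0.17) = 0.4346
Sum ≈ 2.2272 → 2.227 bits.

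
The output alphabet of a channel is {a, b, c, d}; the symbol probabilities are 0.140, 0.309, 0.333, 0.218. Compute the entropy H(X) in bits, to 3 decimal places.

H = −Σ pᵢ log₂ pᵢ.
−0.140·log₂(0.140) = 0.3971
−0.309·log₂(0.309) = 0.5235
−0.333·log₂(0.333) = 0.5283
−0.218·log₂(0.218) = 0.4791
Sum ≈ 1.9280 → 1.928 bits.

1.928 bits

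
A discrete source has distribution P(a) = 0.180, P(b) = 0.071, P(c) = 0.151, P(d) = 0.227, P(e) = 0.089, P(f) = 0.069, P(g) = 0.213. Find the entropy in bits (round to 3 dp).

H = −Σ pᵢ log₂ pᵢ.
−0.180·log₂(0.180) = 0.4453
−0.071·log₂(0.071) = 0.2709
−0.151·log₂(0.151) = 0.4118
−0.227·log₂(0.227) = 0.4856
−0.089·log₂(0.089) = 0.3106
−0.069·log₂(0.069) = 0.2662
−0.213·log₂(0.213) = 0.4752
Sum ≈ 2.6657 → 2.666 bits.

2.666 bits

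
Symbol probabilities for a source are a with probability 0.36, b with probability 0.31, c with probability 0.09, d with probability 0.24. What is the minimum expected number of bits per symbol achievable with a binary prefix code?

Repeatedly combine the two least-probable nodes; the expected code length is the sum of the merged weights.
merge 9/100 + 6/25 → 33/100
merge 31/100 + 33/100 → 16/25
merge 9/25 + 16/25 → 1
L = 33/100 + 16/25 + 1 = 197/100 = 1.97 bits/symbol.

1.97 bits/symbol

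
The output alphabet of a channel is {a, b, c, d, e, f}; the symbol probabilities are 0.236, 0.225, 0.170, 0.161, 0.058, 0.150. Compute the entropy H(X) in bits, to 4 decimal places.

2.4834 bits

H = −Σ pᵢ log₂ pᵢ.
−0.236·log₂(0.236) = 0.4916
−0.225·log₂(0.225) = 0.4842
−0.170·log₂(0.170) = 0.4346
−0.161·log₂(0.161) = 0.4242
−0.058·log₂(0.058) = 0.2383
−0.150·log₂(0.150) = 0.4105
Sum ≈ 2.4834 → 2.4834 bits.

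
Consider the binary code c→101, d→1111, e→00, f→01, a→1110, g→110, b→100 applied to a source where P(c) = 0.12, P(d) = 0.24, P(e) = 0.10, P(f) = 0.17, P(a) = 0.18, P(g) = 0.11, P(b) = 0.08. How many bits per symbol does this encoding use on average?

L̄ = Σ pᵢ·ℓᵢ = 0.12·3 + 0.24·4 + 0.10·2 + 0.17·2 + 0.18·4 + 0.11·3 + 0.08·3 = 3.15 bits/symbol.

3.15 bits/symbol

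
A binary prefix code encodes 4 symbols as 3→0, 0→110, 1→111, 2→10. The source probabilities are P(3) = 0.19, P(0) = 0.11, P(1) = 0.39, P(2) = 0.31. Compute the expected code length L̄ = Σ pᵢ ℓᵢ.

2.31 bits/symbol

L̄ = Σ pᵢ·ℓᵢ = 0.19·1 + 0.11·3 + 0.39·3 + 0.31·2 = 2.31 bits/symbol.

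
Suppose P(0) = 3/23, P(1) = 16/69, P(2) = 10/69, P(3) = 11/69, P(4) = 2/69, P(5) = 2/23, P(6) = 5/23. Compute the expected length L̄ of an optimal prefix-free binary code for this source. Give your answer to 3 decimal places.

2.667 bits/symbol

Repeatedly combine the two least-probable nodes; the expected code length is the sum of the merged weights.
merge 2/69 + 2/23 → 8/69
merge 8/69 + 3/23 → 17/69
merge 10/69 + 11/69 → 7/23
merge 5/23 + 16/69 → 31/69
merge 17/69 + 7/23 → 38/69
merge 31/69 + 38/69 → 1
L = 8/69 + 17/69 + 7/23 + 31/69 + 38/69 + 1 = 8/3 ≈ 2.667 bits/symbol.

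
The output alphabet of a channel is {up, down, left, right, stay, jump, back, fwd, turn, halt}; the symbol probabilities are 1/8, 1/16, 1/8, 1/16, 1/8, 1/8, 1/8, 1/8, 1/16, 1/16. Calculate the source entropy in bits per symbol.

Each probability is a power of 1/2, so log₂(1/p) is an integer.
H = Σ p·log₂(1/p) = 1/8·3 + 1/16·4 + 1/8·3 + 1/16·4 + 1/8·3 + 1/8·3 + 1/8·3 + 1/8·3 + 1/16·4 + 1/16·4 = 3.25 bits.

3.25 bits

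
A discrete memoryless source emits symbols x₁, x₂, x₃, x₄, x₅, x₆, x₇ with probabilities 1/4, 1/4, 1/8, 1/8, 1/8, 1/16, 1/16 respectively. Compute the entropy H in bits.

Each probability is a power of 1/2, so log₂(1/p) is an integer.
H = Σ p·log₂(1/p) = 1/4·2 + 1/4·2 + 1/8·3 + 1/8·3 + 1/8·3 + 1/16·4 + 1/16·4 = 2.625 bits.

2.625 bits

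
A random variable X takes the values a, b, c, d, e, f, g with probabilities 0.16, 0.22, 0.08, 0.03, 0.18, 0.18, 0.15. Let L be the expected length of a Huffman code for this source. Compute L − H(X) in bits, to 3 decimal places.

Entropy H = −Σ p log₂ p ≈ 2.6480 bits.
Huffman merges: 3/100+2/25→11/100; 11/100+3/20→13/50; 4/25+9/50→17/50; 9/50+11/50→2/5; 13/50+17/50→3/5; 2/5+3/5→1. L = 271/100 ≈ 2.7100.
L − H = 2.7100 − 2.6480 = 0.062 bits.

0.062 bits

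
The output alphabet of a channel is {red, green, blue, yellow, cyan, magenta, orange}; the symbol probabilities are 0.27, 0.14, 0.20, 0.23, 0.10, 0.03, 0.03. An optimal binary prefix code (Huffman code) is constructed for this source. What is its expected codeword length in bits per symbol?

2.52 bits/symbol

Repeatedly combine the two least-probable nodes; the expected code length is the sum of the merged weights.
merge 3/100 + 3/100 → 3/50
merge 3/50 + 1/10 → 4/25
merge 7/50 + 4/25 → 3/10
merge 1/5 + 23/100 → 43/100
merge 27/100 + 3/10 → 57/100
merge 43/100 + 57/100 → 1
L = 3/50 + 4/25 + 3/10 + 43/100 + 57/100 + 1 = 63/25 = 2.52 bits/symbol.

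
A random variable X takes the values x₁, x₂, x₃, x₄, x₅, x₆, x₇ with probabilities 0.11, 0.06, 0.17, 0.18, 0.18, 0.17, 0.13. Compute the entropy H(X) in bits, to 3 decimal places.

H = −Σ pᵢ log₂ pᵢ.
−0.11·log₂(0.11) = 0.3503
−0.06·log₂(0.06) = 0.2435
−0.17·log₂(0.17) = 0.4346
−0.18·log₂(0.18) = 0.4453
−0.18·log₂(0.18) = 0.4453
−0.17·log₂(0.17) = 0.4346
−0.13·log₂(0.13) = 0.3826
Sum ≈ 2.7363 → 2.736 bits.

2.736 bits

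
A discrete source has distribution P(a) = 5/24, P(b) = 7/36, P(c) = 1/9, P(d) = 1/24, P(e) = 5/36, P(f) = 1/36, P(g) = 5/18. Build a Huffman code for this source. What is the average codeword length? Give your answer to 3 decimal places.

2.569 bits/symbol

Repeatedly combine the two least-probable nodes; the expected code length is the sum of the merged weights.
merge 1/36 + 1/24 → 5/72
merge 5/72 + 1/9 → 13/72
merge 5/36 + 13/72 → 23/72
merge 7/36 + 5/24 → 29/72
merge 5/18 + 23/72 → 43/72
merge 29/72 + 43/72 → 1
L = 5/72 + 13/72 + 23/72 + 29/72 + 43/72 + 1 = 185/72 ≈ 2.569 bits/symbol.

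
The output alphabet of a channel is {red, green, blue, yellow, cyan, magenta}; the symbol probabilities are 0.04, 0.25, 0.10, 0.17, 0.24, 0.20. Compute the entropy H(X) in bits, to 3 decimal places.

H = −Σ pᵢ log₂ pᵢ.
−0.04·log₂(0.04) = 0.1858
−0.25·log₂(0.25) = 0.5000
−0.10·log₂(0.10) = 0.3322
−0.17·log₂(0.17) = 0.4346
−0.24·log₂(0.24) = 0.4941
−0.20·log₂(0.20) = 0.4644
Sum ≈ 2.4111 → 2.411 bits.

2.411 bits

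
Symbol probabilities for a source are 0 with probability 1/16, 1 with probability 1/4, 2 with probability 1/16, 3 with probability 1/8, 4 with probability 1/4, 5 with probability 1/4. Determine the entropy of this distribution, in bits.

Each probability is a power of 1/2, so log₂(1/p) is an integer.
H = Σ p·log₂(1/p) = 1/16·4 + 1/4·2 + 1/16·4 + 1/8·3 + 1/4·2 + 1/4·2 = 2.375 bits.

2.375 bits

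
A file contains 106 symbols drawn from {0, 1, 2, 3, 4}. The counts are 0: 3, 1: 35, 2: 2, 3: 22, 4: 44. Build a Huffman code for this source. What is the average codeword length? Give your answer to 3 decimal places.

1.887 bits/symbol

Probabilities are the counts divided by 106.
Repeatedly combine the two least-probable nodes; the expected code length is the sum of the merged weights.
merge 1/53 + 3/106 → 5/106
merge 5/106 + 11/53 → 27/106
merge 27/106 + 35/106 → 31/53
merge 22/53 + 31/53 → 1
L = 5/106 + 27/106 + 31/53 + 1 = 100/53 ≈ 1.887 bits/symbol.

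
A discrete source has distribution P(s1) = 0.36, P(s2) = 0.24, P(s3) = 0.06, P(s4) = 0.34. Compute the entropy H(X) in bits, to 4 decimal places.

1.7975 bits

H = −Σ pᵢ log₂ pᵢ.
−0.36·log₂(0.36) = 0.5306
−0.24·log₂(0.24) = 0.4941
−0.06·log₂(0.06) = 0.2435
−0.34·log₂(0.34) = 0.5292
Sum ≈ 1.7975 → 1.7975 bits.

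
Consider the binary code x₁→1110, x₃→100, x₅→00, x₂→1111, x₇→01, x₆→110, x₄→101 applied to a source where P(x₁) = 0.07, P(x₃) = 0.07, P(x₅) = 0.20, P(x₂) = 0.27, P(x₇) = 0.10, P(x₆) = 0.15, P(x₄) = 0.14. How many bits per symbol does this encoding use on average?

L̄ = Σ pᵢ·ℓᵢ = 0.07·4 + 0.07·3 + 0.20·2 + 0.27·4 + 0.10·2 + 0.15·3 + 0.14·3 = 3.04 bits/symbol.

3.04 bits/symbol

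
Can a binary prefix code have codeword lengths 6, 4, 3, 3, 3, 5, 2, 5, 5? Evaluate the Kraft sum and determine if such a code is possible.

0.796875; yes

With common denominator 2^6 = 64: Σ 2^(−ℓᵢ) = 1/64 + 4/64 + 8/64 + 8/64 + 8/64 + 2/64 + 16/64 + 2/64 + 2/64 = 51/64 = 0.796875.
Kraft's inequality requires Σ ≤ 1; here Σ = 0.796875 ≤ 1, so such a prefix code exists.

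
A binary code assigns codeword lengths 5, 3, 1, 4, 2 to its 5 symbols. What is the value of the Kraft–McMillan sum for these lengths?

0.96875

With common denominator 2^5 = 32: Σ 2^(−ℓᵢ) = 1/32 + 4/32 + 16/32 + 2/32 + 8/32 = 31/32 = 0.96875.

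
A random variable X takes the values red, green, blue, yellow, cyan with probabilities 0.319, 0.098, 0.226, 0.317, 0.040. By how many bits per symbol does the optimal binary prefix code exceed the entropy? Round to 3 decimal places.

Entropy H = −Σ p log₂ p ≈ 2.0503 bits.
Huffman merges: 1/25+49/500→69/500; 69/500+113/500→91/250; 317/1000+319/1000→159/250; 91/250+159/250→1. L = 1069/500 ≈ 2.1380.
L − H = 2.1380 − 2.0503 = 0.088 bits.

0.088 bits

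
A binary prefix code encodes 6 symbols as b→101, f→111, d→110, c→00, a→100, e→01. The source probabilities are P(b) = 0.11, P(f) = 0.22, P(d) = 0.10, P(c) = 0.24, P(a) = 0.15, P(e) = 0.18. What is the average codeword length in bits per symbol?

2.58 bits/symbol

L̄ = Σ pᵢ·ℓᵢ = 0.11·3 + 0.22·3 + 0.10·3 + 0.24·2 + 0.15·3 + 0.18·2 = 2.58 bits/symbol.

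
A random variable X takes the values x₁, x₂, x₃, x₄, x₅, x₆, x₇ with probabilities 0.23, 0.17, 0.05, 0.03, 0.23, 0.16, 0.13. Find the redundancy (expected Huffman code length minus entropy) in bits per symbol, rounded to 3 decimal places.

Entropy H = −Σ p log₂ p ≈ 2.5834 bits.
Huffman merges: 3/100+1/20→2/25; 2/25+13/100→21/100; 4/25+17/100→33/100; 21/100+23/100→11/25; 23/100+33/100→14/25; 11/25+14/25→1. L = 131/50 ≈ 2.6200.
L − H = 2.6200 − 2.5834 = 0.037 bits.

0.037 bits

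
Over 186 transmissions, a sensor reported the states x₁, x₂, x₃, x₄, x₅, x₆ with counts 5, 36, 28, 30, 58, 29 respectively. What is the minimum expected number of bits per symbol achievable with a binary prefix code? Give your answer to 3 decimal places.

Probabilities are the counts divided by 186.
Repeatedly combine the two least-probable nodes; the expected code length is the sum of the merged weights.
merge 5/186 + 14/93 → 11/62
merge 29/186 + 5/31 → 59/186
merge 11/62 + 6/31 → 23/62
merge 29/93 + 59/186 → 39/62
merge 23/62 + 39/62 → 1
L = 11/62 + 59/186 + 23/62 + 39/62 + 1 = 232/93 ≈ 2.495 bits/symbol.

2.495 bits/symbol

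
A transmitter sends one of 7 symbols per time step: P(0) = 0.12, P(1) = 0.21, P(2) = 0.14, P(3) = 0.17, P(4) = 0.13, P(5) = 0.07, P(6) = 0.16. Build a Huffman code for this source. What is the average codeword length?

Repeatedly combine the two least-probable nodes; the expected code length is the sum of the merged weights.
merge 7/100 + 3/25 → 19/100
merge 13/100 + 7/50 → 27/100
merge 4/25 + 17/100 → 33/100
merge 19/100 + 21/100 → 2/5
merge 27/100 + 33/100 → 3/5
merge 2/5 + 3/5 → 1
L = 19/100 + 27/100 + 33/100 + 2/5 + 3/5 + 1 = 279/100 = 2.79 bits/symbol.

2.79 bits/symbol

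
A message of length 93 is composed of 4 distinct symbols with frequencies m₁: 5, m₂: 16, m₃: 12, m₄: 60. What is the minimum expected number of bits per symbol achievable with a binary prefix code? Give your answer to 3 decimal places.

Probabilities are the counts divided by 93.
Repeatedly combine the two least-probable nodes; the expected code length is the sum of the merged weights.
merge 5/93 + 4/31 → 17/93
merge 16/93 + 17/93 → 11/31
merge 11/31 + 20/31 → 1
L = 17/93 + 11/31 + 1 = 143/93 ≈ 1.538 bits/symbol.

1.538 bits/symbol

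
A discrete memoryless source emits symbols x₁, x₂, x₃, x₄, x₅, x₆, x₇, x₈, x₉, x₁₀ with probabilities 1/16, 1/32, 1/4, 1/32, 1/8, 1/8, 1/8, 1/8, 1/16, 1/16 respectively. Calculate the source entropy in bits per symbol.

Each probability is a power of 1/2, so log₂(1/p) is an integer.
H = Σ p·log₂(1/p) = 1/16·4 + 1/32·5 + 1/4·2 + 1/32·5 + 1/8·3 + 1/8·3 + 1/8·3 + 1/8·3 + 1/16·4 + 1/16·4 = 3.0625 bits.

3.0625 bits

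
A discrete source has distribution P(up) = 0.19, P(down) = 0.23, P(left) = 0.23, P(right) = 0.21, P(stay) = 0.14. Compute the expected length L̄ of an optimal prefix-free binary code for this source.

Repeatedly combine the two least-probable nodes; the expected code length is the sum of the merged weights.
merge 7/50 + 19/100 → 33/100
merge 21/100 + 23/100 → 11/25
merge 23/100 + 33/100 → 14/25
merge 11/25 + 14/25 → 1
L = 33/100 + 11/25 + 14/25 + 1 = 233/100 = 2.33 bits/symbol.

2.33 bits/symbol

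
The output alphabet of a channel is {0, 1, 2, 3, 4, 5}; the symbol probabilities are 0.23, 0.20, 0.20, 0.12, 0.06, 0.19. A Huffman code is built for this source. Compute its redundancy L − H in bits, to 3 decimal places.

0.068 bits

Entropy H = −Σ p log₂ p ≈ 2.4823 bits.
Huffman merges: 3/50+3/25→9/50; 9/50+19/100→37/100; 1/5+1/5→2/5; 23/100+37/100→3/5; 2/5+3/5→1. L = 51/20 ≈ 2.5500.
L − H = 2.5500 − 2.4823 = 0.068 bits.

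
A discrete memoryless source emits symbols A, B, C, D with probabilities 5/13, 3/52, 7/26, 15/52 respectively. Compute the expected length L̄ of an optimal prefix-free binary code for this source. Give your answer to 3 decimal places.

1.942 bits/symbol

Repeatedly combine the two least-probable nodes; the expected code length is the sum of the merged weights.
merge 3/52 + 7/26 → 17/52
merge 15/52 + 17/52 → 8/13
merge 5/13 + 8/13 → 1
L = 17/52 + 8/13 + 1 = 101/52 ≈ 1.942 bits/symbol.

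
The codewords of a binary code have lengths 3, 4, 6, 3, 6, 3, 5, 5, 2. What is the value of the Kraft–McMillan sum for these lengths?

0.78125

With common denominator 2^6 = 64: Σ 2^(−ℓᵢ) = 8/64 + 4/64 + 1/64 + 8/64 + 1/64 + 8/64 + 2/64 + 2/64 + 16/64 = 50/64 = 0.78125.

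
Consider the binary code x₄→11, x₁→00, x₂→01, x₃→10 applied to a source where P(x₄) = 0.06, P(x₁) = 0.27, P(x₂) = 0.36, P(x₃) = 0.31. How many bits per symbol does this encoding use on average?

L̄ = Σ pᵢ·ℓᵢ = 0.06·2 + 0.27·2 + 0.36·2 + 0.31·2 = 2 bits/symbol.

2 bits/symbol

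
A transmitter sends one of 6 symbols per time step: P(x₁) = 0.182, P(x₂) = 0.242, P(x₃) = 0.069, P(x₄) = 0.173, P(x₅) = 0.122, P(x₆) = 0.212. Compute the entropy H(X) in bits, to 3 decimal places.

2.491 bits

H = −Σ pᵢ log₂ pᵢ.
−0.182·log₂(0.182) = 0.4474
−0.242·log₂(0.242) = 0.4954
−0.069·log₂(0.069) = 0.2662
−0.173·log₂(0.173) = 0.4379
−0.122·log₂(0.122) = 0.3703
−0.212·log₂(0.212) = 0.4744
Sum ≈ 2.4915 → 2.491 bits.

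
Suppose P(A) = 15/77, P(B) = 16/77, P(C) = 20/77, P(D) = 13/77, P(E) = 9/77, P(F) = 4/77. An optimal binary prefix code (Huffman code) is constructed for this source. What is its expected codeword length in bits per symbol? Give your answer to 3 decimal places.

Repeatedly combine the two least-probable nodes; the expected code length is the sum of the merged weights.
merge 4/77 + 9/77 → 13/77
merge 13/77 + 13/77 → 26/77
merge 15/77 + 16/77 → 31/77
merge 20/77 + 26/77 → 46/77
merge 31/77 + 46/77 → 1
L = 13/77 + 26/77 + 31/77 + 46/77 + 1 = 193/77 ≈ 2.506 bits/symbol.

2.506 bits/symbol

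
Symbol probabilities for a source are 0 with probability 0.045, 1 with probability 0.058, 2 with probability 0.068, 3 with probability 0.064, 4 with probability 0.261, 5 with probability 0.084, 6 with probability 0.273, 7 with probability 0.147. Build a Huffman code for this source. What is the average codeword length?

Repeatedly combine the two least-probable nodes; the expected code length is the sum of the merged weights.
merge 9/200 + 29/500 → 103/1000
merge 8/125 + 17/250 → 33/250
merge 21/250 + 103/1000 → 187/1000
merge 33/250 + 147/1000 → 279/1000
merge 187/1000 + 261/1000 → 56/125
merge 273/1000 + 279/1000 → 69/125
merge 56/125 + 69/125 → 1
L = 103/1000 + 33/250 + 187/1000 + 279/1000 + 56/125 + 69/125 + 1 = 2701/1000 = 2.701 bits/symbol.

2.701 bits/symbol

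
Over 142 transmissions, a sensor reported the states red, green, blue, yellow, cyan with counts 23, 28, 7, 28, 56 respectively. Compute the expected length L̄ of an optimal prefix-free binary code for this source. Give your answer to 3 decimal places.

2.211 bits/symbol

Probabilities are the counts divided by 142.
Repeatedly combine the two least-probable nodes; the expected code length is the sum of the merged weights.
merge 7/142 + 23/142 → 15/71
merge 14/71 + 14/71 → 28/71
merge 15/71 + 28/71 → 43/71
merge 28/71 + 43/71 → 1
L = 15/71 + 28/71 + 43/71 + 1 = 157/71 ≈ 2.211 bits/symbol.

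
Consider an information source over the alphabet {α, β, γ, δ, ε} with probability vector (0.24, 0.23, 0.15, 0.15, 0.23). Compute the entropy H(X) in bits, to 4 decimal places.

H = −Σ pᵢ log₂ pᵢ.
−0.24·log₂(0.24) = 0.4941
−0.23·log₂(0.23) = 0.4877
−0.15·log₂(0.15) = 0.4105
−0.15·log₂(0.15) = 0.4105
−0.23·log₂(0.23) = 0.4877
Sum ≈ 2.2906 → 2.2906 bits.

2.2906 bits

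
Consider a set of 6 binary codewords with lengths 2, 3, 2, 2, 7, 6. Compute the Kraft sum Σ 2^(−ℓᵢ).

0.8984375

With common denominator 2^7 = 128: Σ 2^(−ℓᵢ) = 32/128 + 16/128 + 32/128 + 32/128 + 1/128 + 2/128 = 115/128 = 0.8984375.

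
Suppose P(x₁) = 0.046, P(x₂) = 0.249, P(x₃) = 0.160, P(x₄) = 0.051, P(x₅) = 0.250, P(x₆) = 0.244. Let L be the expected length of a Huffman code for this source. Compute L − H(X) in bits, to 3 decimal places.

0.012 bits

Entropy H = −Σ p log₂ p ≈ 2.3423 bits.
Huffman merges: 23/500+51/1000→97/1000; 97/1000+4/25→257/1000; 61/250+249/1000→493/1000; 1/4+257/1000→507/1000; 493/1000+507/1000→1. L = 1177/500 ≈ 2.3540.
L − H = 2.3540 − 2.3423 = 0.012 bits.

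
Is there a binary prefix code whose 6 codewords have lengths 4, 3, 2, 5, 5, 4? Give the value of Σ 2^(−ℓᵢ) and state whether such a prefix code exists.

With common denominator 2^5 = 32: Σ 2^(−ℓᵢ) = 2/32 + 4/32 + 8/32 + 1/32 + 1/32 + 2/32 = 18/32 = 0.5625.
Kraft's inequality requires Σ ≤ 1; here Σ = 0.5625 ≤ 1, so such a prefix code exists.

0.5625; yes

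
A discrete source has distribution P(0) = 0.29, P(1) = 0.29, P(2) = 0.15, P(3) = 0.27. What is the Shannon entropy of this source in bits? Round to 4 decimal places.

1.9564 bits

H = −Σ pᵢ log₂ pᵢ.
−0.29·log₂(0.29) = 0.5179
−0.29·log₂(0.29) = 0.5179
−0.15·log₂(0.15) = 0.4105
−0.27·log₂(0.27) = 0.5100
Sum ≈ 1.9564 → 1.9564 bits.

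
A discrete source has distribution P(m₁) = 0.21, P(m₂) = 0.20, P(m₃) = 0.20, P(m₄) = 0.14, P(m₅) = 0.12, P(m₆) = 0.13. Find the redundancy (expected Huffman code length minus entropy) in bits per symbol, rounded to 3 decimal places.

Entropy H = −Σ p log₂ p ≈ 2.5484 bits.
Huffman merges: 3/25+13/100→1/4; 7/50+1/5→17/50; 1/5+21/100→41/100; 1/4+17/50→59/100; 41/100+59/100→1. L = 259/100 ≈ 2.5900.
L − H = 2.5900 − 2.5484 = 0.042 bits.

0.042 bits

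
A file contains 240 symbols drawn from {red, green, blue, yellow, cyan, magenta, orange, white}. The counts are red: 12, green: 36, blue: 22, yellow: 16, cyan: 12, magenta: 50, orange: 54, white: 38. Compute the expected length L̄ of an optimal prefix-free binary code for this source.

Probabilities are the counts divided by 240.
Repeatedly combine the two least-probable nodes; the expected code length is the sum of the merged weights.
merge 1/20 + 1/20 → 1/10
merge 1/15 + 11/120 → 19/120
merge 1/10 + 3/20 → 1/4
merge 19/120 + 19/120 → 19/60
merge 5/24 + 9/40 → 13/30
merge 1/4 + 19/60 → 17/30
merge 13/30 + 17/30 → 1
L = 1/10 + 19/120 + 1/4 + 19/60 + 13/30 + 17/30 + 1 = 113/40 = 2.825 bits/symbol.

2.825 bits/symbol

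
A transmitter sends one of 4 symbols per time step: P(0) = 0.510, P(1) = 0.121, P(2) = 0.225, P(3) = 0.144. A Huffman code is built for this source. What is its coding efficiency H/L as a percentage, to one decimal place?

Entropy H = −Σ p log₂ p ≈ 1.7509 bits.
Huffman merges: 121/1000+18/125→53/200; 9/40+53/200→49/100; 49/100+51/100→1. L = 351/200 ≈ 1.7550.
Efficiency = H/L = 1.7509/1.7550 = 99.8%.

99.8%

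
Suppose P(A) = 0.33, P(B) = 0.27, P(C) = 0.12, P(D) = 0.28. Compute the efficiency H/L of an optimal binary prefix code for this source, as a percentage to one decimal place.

Entropy H = −Σ p log₂ p ≈ 1.9191 bits.
Huffman merges: 3/25+27/100→39/100; 7/25+33/100→61/100; 39/100+61/100→1. L = 2 ≈ 2.0000.
Efficiency = H/L = 1.9191/2.0000 = 96.0%.

96.0%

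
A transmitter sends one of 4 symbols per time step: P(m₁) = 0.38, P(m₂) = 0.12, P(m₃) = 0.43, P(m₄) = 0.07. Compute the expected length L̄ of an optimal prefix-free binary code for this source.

1.76 bits/symbol

Repeatedly combine the two least-probable nodes; the expected code length is the sum of the merged weights.
merge 7/100 + 3/25 → 19/100
merge 19/100 + 19/50 → 57/100
merge 43/100 + 57/100 → 1
L = 19/100 + 57/100 + 1 = 44/25 = 1.76 bits/symbol.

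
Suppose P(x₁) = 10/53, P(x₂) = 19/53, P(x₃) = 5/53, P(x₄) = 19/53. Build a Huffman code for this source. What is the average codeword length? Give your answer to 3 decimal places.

1.925 bits/symbol

Repeatedly combine the two least-probable nodes; the expected code length is the sum of the merged weights.
merge 5/53 + 10/53 → 15/53
merge 15/53 + 19/53 → 34/53
merge 19/53 + 34/53 → 1
L = 15/53 + 34/53 + 1 = 102/53 ≈ 1.925 bits/symbol.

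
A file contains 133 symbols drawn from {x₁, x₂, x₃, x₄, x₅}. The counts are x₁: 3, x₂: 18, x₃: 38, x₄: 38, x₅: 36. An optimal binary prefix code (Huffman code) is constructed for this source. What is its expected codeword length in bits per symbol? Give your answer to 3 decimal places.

Probabilities are the counts divided by 133.
Repeatedly combine the two least-probable nodes; the expected code length is the sum of the merged weights.
merge 3/133 + 18/133 → 3/19
merge 3/19 + 36/133 → 3/7
merge 2/7 + 2/7 → 4/7
merge 3/7 + 4/7 → 1
L = 3/19 + 3/7 + 4/7 + 1 = 41/19 ≈ 2.158 bits/symbol.

2.158 bits/symbol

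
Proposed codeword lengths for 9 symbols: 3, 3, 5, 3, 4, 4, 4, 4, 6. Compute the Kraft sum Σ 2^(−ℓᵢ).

With common denominator 2^6 = 64: Σ 2^(−ℓᵢ) = 8/64 + 8/64 + 2/64 + 8/64 + 4/64 + 4/64 + 4/64 + 4/64 + 1/64 = 43/64 = 0.671875.

0.671875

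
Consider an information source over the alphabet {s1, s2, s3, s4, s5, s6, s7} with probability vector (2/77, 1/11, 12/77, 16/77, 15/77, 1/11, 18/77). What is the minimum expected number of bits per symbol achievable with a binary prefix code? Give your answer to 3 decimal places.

2.675 bits/symbol

Repeatedly combine the two least-probable nodes; the expected code length is the sum of the merged weights.
merge 2/77 + 1/11 → 9/77
merge 1/11 + 9/77 → 16/77
merge 12/77 + 15/77 → 27/77
merge 16/77 + 16/77 → 32/77
merge 18/77 + 27/77 → 45/77
merge 32/77 + 45/77 → 1
L = 9/77 + 16/77 + 27/77 + 32/77 + 45/77 + 1 = 206/77 ≈ 2.675 bits/symbol.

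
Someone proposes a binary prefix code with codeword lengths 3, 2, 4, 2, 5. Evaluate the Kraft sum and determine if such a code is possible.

0.71875; yes

With common denominator 2^5 = 32: Σ 2^(−ℓᵢ) = 4/32 + 8/32 + 2/32 + 8/32 + 1/32 = 23/32 = 0.71875.
Kraft's inequality requires Σ ≤ 1; here Σ = 0.71875 ≤ 1, so such a prefix code exists.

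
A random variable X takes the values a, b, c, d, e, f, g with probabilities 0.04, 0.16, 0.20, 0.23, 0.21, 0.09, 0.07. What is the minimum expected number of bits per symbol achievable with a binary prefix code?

Repeatedly combine the two least-probable nodes; the expected code length is the sum of the merged weights.
merge 1/25 + 7/100 → 11/100
merge 9/100 + 11/100 → 1/5
merge 4/25 + 1/5 → 9/25
merge 1/5 + 21/100 → 41/100
merge 23/100 + 9/25 → 59/100
merge 41/100 + 59/100 → 1
L = 11/100 + 1/5 + 9/25 + 41/100 + 59/100 + 1 = 267/100 = 2.67 bits/symbol.

2.67 bits/symbol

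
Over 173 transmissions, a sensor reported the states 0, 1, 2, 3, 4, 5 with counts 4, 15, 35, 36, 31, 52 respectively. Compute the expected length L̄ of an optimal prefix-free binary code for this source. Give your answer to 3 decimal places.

Probabilities are the counts divided by 173.
Repeatedly combine the two least-probable nodes; the expected code length is the sum of the merged weights.
merge 4/173 + 15/173 → 19/173
merge 19/173 + 31/173 → 50/173
merge 35/173 + 36/173 → 71/173
merge 50/173 + 52/173 → 102/173
merge 71/173 + 102/173 → 1
L = 19/173 + 50/173 + 71/173 + 102/173 + 1 = 415/173 ≈ 2.399 bits/symbol.

2.399 bits/symbol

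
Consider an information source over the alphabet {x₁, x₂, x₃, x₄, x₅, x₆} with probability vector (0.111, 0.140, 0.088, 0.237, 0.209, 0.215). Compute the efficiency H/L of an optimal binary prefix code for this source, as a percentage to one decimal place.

98.5%

Entropy H = −Σ p log₂ p ≈ 2.4987 bits.
Huffman merges: 11/125+111/1000→199/1000; 7/50+199/1000→339/1000; 209/1000+43/200→53/125; 237/1000+339/1000→72/125; 53/125+72/125→1. L = 1269/500 ≈ 2.5380.
Efficiency = H/L = 2.4987/2.5380 = 98.5%.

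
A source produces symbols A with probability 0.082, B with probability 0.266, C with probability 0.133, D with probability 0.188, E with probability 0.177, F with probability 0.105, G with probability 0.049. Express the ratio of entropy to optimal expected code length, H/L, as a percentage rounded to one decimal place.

Entropy H = −Σ p log₂ p ≈ 2.6413 bits.
Huffman merges: 49/1000+41/500→131/1000; 21/200+131/1000→59/250; 133/1000+177/1000→31/100; 47/250+59/250→53/125; 133/500+31/100→72/125; 53/125+72/125→1. L = 2677/1000 ≈ 2.6770.
Efficiency = H/L = 2.6413/2.6770 = 98.7%.

98.7%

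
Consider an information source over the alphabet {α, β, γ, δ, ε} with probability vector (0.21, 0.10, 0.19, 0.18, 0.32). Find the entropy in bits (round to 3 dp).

H = −Σ pᵢ log₂ pᵢ.
−0.21·log₂(0.21) = 0.4728
−0.10·log₂(0.10) = 0.3322
−0.19·log₂(0.19) = 0.4552
−0.18·log₂(0.18) = 0.4453
−0.32·log₂(0.32) = 0.5260
Sum ≈ 2.2316 → 2.232 bits.

2.232 bits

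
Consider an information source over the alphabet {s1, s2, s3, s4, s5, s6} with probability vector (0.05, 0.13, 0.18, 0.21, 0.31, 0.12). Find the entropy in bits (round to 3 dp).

2.408 bits

H = −Σ pᵢ log₂ pᵢ.
−0.05·log₂(0.05) = 0.2161
−0.13·log₂(0.13) = 0.3826
−0.18·log₂(0.18) = 0.4453
−0.21·log₂(0.21) = 0.4728
−0.31·log₂(0.31) = 0.5238
−0.12·log₂(0.12) = 0.3671
Sum ≈ 2.4077 → 2.408 bits.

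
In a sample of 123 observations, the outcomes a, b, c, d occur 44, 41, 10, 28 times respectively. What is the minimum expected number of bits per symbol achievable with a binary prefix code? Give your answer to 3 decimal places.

1.951 bits/symbol

Probabilities are the counts divided by 123.
Repeatedly combine the two least-probable nodes; the expected code length is the sum of the merged weights.
merge 10/123 + 28/123 → 38/123
merge 38/123 + 1/3 → 79/123
merge 44/123 + 79/123 → 1
L = 38/123 + 79/123 + 1 = 80/41 ≈ 1.951 bits/symbol.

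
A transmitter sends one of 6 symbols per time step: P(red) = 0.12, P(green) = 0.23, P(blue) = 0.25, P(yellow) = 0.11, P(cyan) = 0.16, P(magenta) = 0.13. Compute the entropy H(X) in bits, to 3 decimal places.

H = −Σ pᵢ log₂ pᵢ.
−0.12·log₂(0.12) = 0.3671
−0.23·log₂(0.23) = 0.4877
−0.25·log₂(0.25) = 0.5000
−0.11·log₂(0.11) = 0.3503
−0.16·log₂(0.16) = 0.4230
−0.13·log₂(0.13) = 0.3826
Sum ≈ 2.5107 → 2.511 bits.

2.511 bits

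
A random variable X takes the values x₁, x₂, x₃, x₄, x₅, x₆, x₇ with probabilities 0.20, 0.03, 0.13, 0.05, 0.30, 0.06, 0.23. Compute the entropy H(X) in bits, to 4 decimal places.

2.4672 bits

H = −Σ pᵢ log₂ pᵢ.
−0.20·log₂(0.20) = 0.4644
−0.03·log₂(0.03) = 0.1518
−0.13·log₂(0.13) = 0.3826
−0.05·log₂(0.05) = 0.2161
−0.30·log₂(0.30) = 0.5211
−0.06·log₂(0.06) = 0.2435
−0.23·log₂(0.23) = 0.4877
Sum ≈ 2.4672 → 2.4672 bits.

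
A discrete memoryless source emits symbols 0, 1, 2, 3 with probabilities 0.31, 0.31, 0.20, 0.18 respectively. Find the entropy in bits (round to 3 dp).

1.957 bits

H = −Σ pᵢ log₂ pᵢ.
−0.31·log₂(0.31) = 0.5238
−0.31·log₂(0.31) = 0.5238
−0.20·log₂(0.20) = 0.4644
−0.18·log₂(0.18) = 0.4453
Sum ≈ 1.9573 → 1.957 bits.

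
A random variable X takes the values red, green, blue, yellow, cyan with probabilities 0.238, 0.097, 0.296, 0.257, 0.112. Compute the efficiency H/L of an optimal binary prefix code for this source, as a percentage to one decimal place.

99.4%

Entropy H = −Σ p log₂ p ≈ 2.1968 bits.
Huffman merges: 97/1000+14/125→209/1000; 209/1000+119/500→447/1000; 257/1000+37/125→553/1000; 447/1000+553/1000→1. L = 2209/1000 ≈ 2.2090.
Efficiency = H/L = 2.1968/2.2090 = 99.4%.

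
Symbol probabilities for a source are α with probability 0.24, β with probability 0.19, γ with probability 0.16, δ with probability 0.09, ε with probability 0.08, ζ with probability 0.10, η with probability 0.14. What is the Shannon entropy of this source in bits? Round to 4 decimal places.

H = −Σ pᵢ log₂ pᵢ.
−0.24·log₂(0.24) = 0.4941
−0.19·log₂(0.19) = 0.4552
−0.16·log₂(0.16) = 0.4230
−0.09·log₂(0.09) = 0.3127
−0.08·log₂(0.08) = 0.2915
−0.10·log₂(0.10) = 0.3322
−0.14·log₂(0.14) = 0.3971
Sum ≈ 2.7058 → 2.7058 bits.

2.7058 bits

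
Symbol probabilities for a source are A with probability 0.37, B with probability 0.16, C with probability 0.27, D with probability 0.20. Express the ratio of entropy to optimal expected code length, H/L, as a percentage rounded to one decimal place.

Entropy H = −Σ p log₂ p ≈ 1.9282 bits.
Huffman merges: 4/25+1/5→9/25; 27/100+9/25→63/100; 37/100+63/100→1. L = 199/100 ≈ 1.9900.
Efficiency = H/L = 1.9282/1.9900 = 96.9%.

96.9%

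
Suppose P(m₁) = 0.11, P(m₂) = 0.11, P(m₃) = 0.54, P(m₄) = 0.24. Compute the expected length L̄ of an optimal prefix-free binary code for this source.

Repeatedly combine the two least-probable nodes; the expected code length is the sum of the merged weights.
merge 11/100 + 11/100 → 11/50
merge 11/50 + 6/25 → 23/50
merge 23/50 + 27/50 → 1
L = 11/50 + 23/50 + 1 = 42/25 = 1.68 bits/symbol.

1.68 bits/symbol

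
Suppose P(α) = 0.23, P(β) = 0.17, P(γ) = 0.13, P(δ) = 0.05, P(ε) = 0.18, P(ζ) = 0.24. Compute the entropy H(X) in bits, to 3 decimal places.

2.460 bits

H = −Σ pᵢ log₂ pᵢ.
−0.23·log₂(0.23) = 0.4877
−0.17·log₂(0.17) = 0.4346
−0.13·log₂(0.13) = 0.3826
−0.05·log₂(0.05) = 0.2161
−0.18·log₂(0.18) = 0.4453
−0.24·log₂(0.24) = 0.4941
Sum ≈ 2.4604 → 2.460 bits.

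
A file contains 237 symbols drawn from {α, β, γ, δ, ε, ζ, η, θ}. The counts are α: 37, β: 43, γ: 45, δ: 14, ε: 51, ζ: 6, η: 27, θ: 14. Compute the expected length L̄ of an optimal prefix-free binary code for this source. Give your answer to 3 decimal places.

Probabilities are the counts divided by 237.
Repeatedly combine the two least-probable nodes; the expected code length is the sum of the merged weights.
merge 2/79 + 14/237 → 20/237
merge 14/237 + 20/237 → 34/237
merge 9/79 + 34/237 → 61/237
merge 37/237 + 43/237 → 80/237
merge 15/79 + 17/79 → 32/79
merge 61/237 + 80/237 → 47/79
merge 32/79 + 47/79 → 1
L = 20/237 + 34/237 + 61/237 + 80/237 + 32/79 + 47/79 + 1 = 223/79 ≈ 2.823 bits/symbol.

2.823 bits/symbol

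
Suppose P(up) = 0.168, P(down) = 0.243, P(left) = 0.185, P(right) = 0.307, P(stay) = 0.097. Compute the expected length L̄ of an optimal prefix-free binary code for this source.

Repeatedly combine the two least-probable nodes; the expected code length is the sum of the merged weights.
merge 97/1000 + 21/125 → 53/200
merge 37/200 + 243/1000 → 107/250
merge 53/200 + 307/1000 → 143/250
merge 107/250 + 143/250 → 1
L = 53/200 + 107/250 + 143/250 + 1 = 453/200 = 2.265 bits/symbol.

2.265 bits/symbol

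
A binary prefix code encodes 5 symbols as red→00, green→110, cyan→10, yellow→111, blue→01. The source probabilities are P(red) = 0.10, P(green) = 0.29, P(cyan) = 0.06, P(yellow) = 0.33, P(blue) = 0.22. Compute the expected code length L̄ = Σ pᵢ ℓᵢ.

2.62 bits/symbol

L̄ = Σ pᵢ·ℓᵢ = 0.10·2 + 0.29·3 + 0.06·2 + 0.33·3 + 0.22·2 = 2.62 bits/symbol.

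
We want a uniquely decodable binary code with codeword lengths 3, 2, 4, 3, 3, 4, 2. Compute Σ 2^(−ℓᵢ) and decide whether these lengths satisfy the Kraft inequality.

With common denominator 2^4 = 16: Σ 2^(−ℓᵢ) = 2/16 + 4/16 + 1/16 + 2/16 + 2/16 + 1/16 + 4/16 = 16/16 = 1.
Kraft's inequality requires Σ ≤ 1; here Σ = 1 ≤ 1, so such a prefix code exists.

1; yes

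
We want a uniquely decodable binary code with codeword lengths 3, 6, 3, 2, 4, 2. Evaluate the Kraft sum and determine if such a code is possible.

0.828125; yes

With common denominator 2^6 = 64: Σ 2^(−ℓᵢ) = 8/64 + 1/64 + 8/64 + 16/64 + 4/64 + 16/64 = 53/64 = 0.828125.
Kraft's inequality requires Σ ≤ 1; here Σ = 0.828125 ≤ 1, so such a prefix code exists.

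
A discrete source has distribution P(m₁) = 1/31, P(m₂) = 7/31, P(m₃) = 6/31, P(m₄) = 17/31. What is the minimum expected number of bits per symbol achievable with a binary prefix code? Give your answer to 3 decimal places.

1.677 bits/symbol

Repeatedly combine the two least-probable nodes; the expected code length is the sum of the merged weights.
merge 1/31 + 6/31 → 7/31
merge 7/31 + 7/31 → 14/31
merge 14/31 + 17/31 → 1
L = 7/31 + 14/31 + 1 = 52/31 ≈ 1.677 bits/symbol.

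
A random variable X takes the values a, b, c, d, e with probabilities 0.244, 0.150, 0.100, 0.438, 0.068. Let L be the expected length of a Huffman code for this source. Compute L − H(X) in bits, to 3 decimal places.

0.023 bits

Entropy H = −Σ p log₂ p ≈ 2.0247 bits.
Huffman merges: 17/250+1/10→21/125; 3/20+21/125→159/500; 61/250+159/500→281/500; 219/500+281/500→1. L = 256/125 ≈ 2.0480.
L − H = 2.0480 − 2.0247 = 0.023 bits.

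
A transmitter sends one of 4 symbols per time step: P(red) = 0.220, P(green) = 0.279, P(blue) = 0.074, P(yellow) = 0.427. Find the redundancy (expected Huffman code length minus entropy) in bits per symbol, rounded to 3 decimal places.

0.070 bits

Entropy H = −Σ p log₂ p ≈ 1.7966 bits.
Huffman merges: 37/500+11/50→147/500; 279/1000+147/500→573/1000; 427/1000+573/1000→1. L = 1867/1000 ≈ 1.8670.
L − H = 1.8670 − 1.7966 = 0.070 bits.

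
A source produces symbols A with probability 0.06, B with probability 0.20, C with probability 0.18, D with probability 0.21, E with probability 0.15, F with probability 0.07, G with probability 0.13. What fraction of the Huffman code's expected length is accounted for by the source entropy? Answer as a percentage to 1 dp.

98.8%

Entropy H = −Σ p log₂ p ≈ 2.6878 bits.
Huffman merges: 3/50+7/100→13/100; 13/100+13/100→13/50; 3/20+9/50→33/100; 1/5+21/100→41/100; 13/50+33/100→59/100; 41/100+59/100→1. L = 68/25 ≈ 2.7200.
Efficiency = H/L = 2.6878/2.7200 = 98.8%.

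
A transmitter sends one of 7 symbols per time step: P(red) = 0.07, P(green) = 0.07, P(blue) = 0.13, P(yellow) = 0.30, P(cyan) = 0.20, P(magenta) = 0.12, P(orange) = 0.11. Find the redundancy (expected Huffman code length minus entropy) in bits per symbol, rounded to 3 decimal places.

Entropy H = −Σ p log₂ p ≈ 2.6226 bits.
Huffman merges: 7/100+7/100→7/50; 11/100+3/25→23/100; 13/100+7/50→27/100; 1/5+23/100→43/100; 27/100+3/10→57/100; 43/100+57/100→1. L = 66/25 ≈ 2.6400.
L − H = 2.6400 − 2.6226 = 0.017 bits.

0.017 bits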